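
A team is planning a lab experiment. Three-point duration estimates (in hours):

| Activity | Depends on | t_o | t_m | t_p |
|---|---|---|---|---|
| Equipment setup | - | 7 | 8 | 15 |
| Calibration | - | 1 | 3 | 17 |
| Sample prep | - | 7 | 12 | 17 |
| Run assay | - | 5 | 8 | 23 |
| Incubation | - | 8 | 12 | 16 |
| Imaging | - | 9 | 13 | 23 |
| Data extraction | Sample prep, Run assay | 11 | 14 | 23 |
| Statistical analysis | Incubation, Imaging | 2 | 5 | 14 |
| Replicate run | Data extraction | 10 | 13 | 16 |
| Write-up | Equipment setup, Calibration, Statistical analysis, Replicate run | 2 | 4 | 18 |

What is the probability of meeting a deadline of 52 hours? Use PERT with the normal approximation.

te_Equipment setup = (7 + 4·8 + 15)/6 = 54/6 = 9; σ²_Equipment setup = ((15−7)/6)² = 1.778
te_Calibration = (1 + 4·3 + 17)/6 = 30/6 = 5; σ²_Calibration = ((17−1)/6)² = 7.111
te_Sample prep = (7 + 4·12 + 17)/6 = 72/6 = 12; σ²_Sample prep = ((17−7)/6)² = 2.778
te_Run assay = (5 + 4·8 + 23)/6 = 60/6 = 10; σ²_Run assay = ((23−5)/6)² = 9.000
te_Incubation = (8 + 4·12 + 16)/6 = 72/6 = 12; σ²_Incubation = ((16−8)/6)² = 1.778
te_Imaging = (9 + 4·13 + 23)/6 = 84/6 = 14; σ²_Imaging = ((23−9)/6)² = 5.444
te_Data extraction = (11 + 4·14 + 23)/6 = 90/6 = 15; σ²_Data extraction = ((23−11)/6)² = 4.000
te_Statistical analysis = (2 + 4·5 + 14)/6 = 36/6 = 6; σ²_Statistical analysis = ((14−2)/6)² = 4.000
te_Replicate run = (10 + 4·13 + 16)/6 = 78/6 = 13; σ²_Replicate run = ((16−10)/6)² = 1.000
te_Write-up = (2 + 4·4 + 18)/6 = 36/6 = 6; σ²_Write-up = ((18−2)/6)² = 7.111

Forward pass:
ES_Equipment setup = 0; EF_Equipment setup = 9
ES_Calibration = 0; EF_Calibration = 5
ES_Sample prep = 0; EF_Sample prep = 12
ES_Run assay = 0; EF_Run assay = 10
ES_Incubation = 0; EF_Incubation = 12
ES_Imaging = 0; EF_Imaging = 14
ES_Data extraction = max(EF_Sample prep=12, EF_Run assay=10) = 12; EF_Data extraction = 12+15 = 27
ES_Statistical analysis = max(EF_Incubation=12, EF_Imaging=14) = 14; EF_Statistical analysis = 14+6 = 20
ES_Replicate run = 27; EF_Replicate run = 27+13 = 40
ES_Write-up = max(EF_Equipment setup=9, EF_Calibration=5, EF_Statistical analysis=20, EF_Replicate run=40) = 40; EF_Write-up = 40+6 = 46
Expected project duration μ = 46 hours. Critical path: Sample prep → Data extraction → Replicate run → Write-up.

Variance along critical path = 2.778 + 4.000 + 1.000 + 7.111 = 14.889; σ = √14.889 = 3.859 hours.
Z = (52 − 46) / 3.859 = 1.555
P(T ≤ 52) = Φ(1.555) ≈ 0.940

0.940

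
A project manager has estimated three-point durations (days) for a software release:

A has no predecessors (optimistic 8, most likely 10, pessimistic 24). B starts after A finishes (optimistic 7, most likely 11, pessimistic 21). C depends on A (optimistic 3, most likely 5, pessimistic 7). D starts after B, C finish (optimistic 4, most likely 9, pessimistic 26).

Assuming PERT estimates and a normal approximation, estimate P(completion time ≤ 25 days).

0.025

te_A = (8 + 4·10 + 24)/6 = 72/6 = 12; σ²_A = ((24−8)/6)² = 7.111
te_B = (7 + 4·11 + 21)/6 = 72/6 = 12; σ²_B = ((21−7)/6)² = 5.444
te_C = (3 + 4·5 + 7)/6 = 30/6 = 5; σ²_C = ((7−3)/6)² = 0.444
te_D = (4 + 4·9 + 26)/6 = 66/6 = 11; σ²_D = ((26−4)/6)² = 13.444

Forward pass:
ES_A = 0; EF_A = 12
ES_B = 12; EF_B = 12+12 = 24
ES_C = 12; EF_C = 12+5 = 17
ES_D = max(EF_B=24, EF_C=17) = 24; EF_D = 24+11 = 35
Expected project duration μ = 35 days. Critical path: A → B → D.

Variance along critical path = 7.111 + 5.444 + 13.444 = 26.000; σ = √26.000 = 5.099 days.
Z = (25 − 35) / 5.099 = -1.961
P(T ≤ 25) = Φ(-1.961) ≈ 0.025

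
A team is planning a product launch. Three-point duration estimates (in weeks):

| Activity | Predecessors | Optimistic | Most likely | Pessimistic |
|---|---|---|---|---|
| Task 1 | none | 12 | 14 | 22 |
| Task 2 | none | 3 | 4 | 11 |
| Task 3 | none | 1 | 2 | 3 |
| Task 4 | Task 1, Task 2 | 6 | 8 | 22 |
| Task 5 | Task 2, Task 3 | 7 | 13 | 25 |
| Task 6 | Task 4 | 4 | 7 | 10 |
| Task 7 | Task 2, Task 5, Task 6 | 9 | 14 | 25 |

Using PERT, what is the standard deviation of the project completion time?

te_Task 1 = (12 + 4·14 + 22)/6 = 90/6 = 15; σ²_Task 1 = ((22−12)/6)² = 2.778
te_Task 2 = (3 + 4·4 + 11)/6 = 30/6 = 5; σ²_Task 2 = ((11−3)/6)² = 1.778
te_Task 3 = (1 + 4·2 + 3)/6 = 12/6 = 2; σ²_Task 3 = ((3−1)/6)² = 0.111
te_Task 4 = (6 + 4·8 + 22)/6 = 60/6 = 10; σ²_Task 4 = ((22−6)/6)² = 7.111
te_Task 5 = (7 + 4·13 + 25)/6 = 84/6 = 14; σ²_Task 5 = ((25−7)/6)² = 9.000
te_Task 6 = (4 + 4·7 + 10)/6 = 42/6 = 7; σ²_Task 6 = ((10−4)/6)² = 1.000
te_Task 7 = (9 + 4·14 + 25)/6 = 90/6 = 15; σ²_Task 7 = ((25−9)/6)² = 7.111

Forward pass:
ES_Task 1 = 0; EF_Task 1 = 15
ES_Task 2 = 0; EF_Task 2 = 5
ES_Task 3 = 0; EF_Task 3 = 2
ES_Task 4 = max(EF_Task 1=15, EF_Task 2=5) = 15; EF_Task 4 = 15+10 = 25
ES_Task 5 = max(EF_Task 2=5, EF_Task 3=2) = 5; EF_Task 5 = 5+14 = 19
ES_Task 6 = 25; EF_Task 6 = 25+7 = 32
ES_Task 7 = max(EF_Task 2=5, EF_Task 5=19, EF_Task 6=32) = 32; EF_Task 7 = 32+15 = 47
Expected project duration μ = 47 weeks. Critical path: Task 1 → Task 4 → Task 6 → Task 7.

Variance along critical path = 2.778 + 7.111 + 1.000 + 7.111 = 18.000
σ = √18.000 = 4.243 weeks

4.24 weeks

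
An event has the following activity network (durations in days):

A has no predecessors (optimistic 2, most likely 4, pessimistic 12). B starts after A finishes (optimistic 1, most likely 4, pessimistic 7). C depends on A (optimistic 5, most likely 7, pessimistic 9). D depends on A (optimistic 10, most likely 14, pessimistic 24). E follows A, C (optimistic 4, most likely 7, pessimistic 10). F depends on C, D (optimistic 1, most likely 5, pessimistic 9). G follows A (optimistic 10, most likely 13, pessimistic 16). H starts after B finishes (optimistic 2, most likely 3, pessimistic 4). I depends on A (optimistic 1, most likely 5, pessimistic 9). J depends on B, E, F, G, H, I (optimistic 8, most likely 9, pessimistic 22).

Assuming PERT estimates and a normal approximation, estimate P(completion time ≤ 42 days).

0.937

te_A = (2 + 4·4 + 12)/6 = 30/6 = 5; σ²_A = ((12−2)/6)² = 2.778
te_B = (1 + 4·4 + 7)/6 = 24/6 = 4; σ²_B = ((7−1)/6)² = 1.000
te_C = (5 + 4·7 + 9)/6 = 42/6 = 7; σ²_C = ((9−5)/6)² = 0.444
te_D = (10 + 4·14 + 24)/6 = 90/6 = 15; σ²_D = ((24−10)/6)² = 5.444
te_E = (4 + 4·7 + 10)/6 = 42/6 = 7; σ²_E = ((10−4)/6)² = 1.000
te_F = (1 + 4·5 + 9)/6 = 30/6 = 5; σ²_F = ((9−1)/6)² = 1.778
te_G = (10 + 4·13 + 16)/6 = 78/6 = 13; σ²_G = ((16−10)/6)² = 1.000
te_H = (2 + 4·3 + 4)/6 = 18/6 = 3; σ²_H = ((4−2)/6)² = 0.111
te_I = (1 + 4·5 + 9)/6 = 30/6 = 5; σ²_I = ((9−1)/6)² = 1.778
te_J = (8 + 4·9 + 22)/6 = 66/6 = 11; σ²_J = ((22−8)/6)² = 5.444

Forward pass:
ES_A = 0; EF_A = 5
ES_B = 5; EF_B = 5+4 = 9
ES_C = 5; EF_C = 5+7 = 12
ES_D = 5; EF_D = 5+15 = 20
ES_E = max(EF_A=5, EF_C=12) = 12; EF_E = 12+7 = 19
ES_F = max(EF_C=12, EF_D=20) = 20; EF_F = 20+5 = 25
ES_G = 5; EF_G = 5+13 = 18
ES_H = 9; EF_H = 9+3 = 12
ES_I = 5; EF_I = 5+5 = 10
ES_J = max(EF_B=9, EF_E=19, EF_F=25, EF_G=18, EF_H=12, EF_I=10) = 25; EF_J = 25+11 = 36
Expected project duration μ = 36 days. Critical path: A → D → F → J.

Variance along critical path = 2.778 + 5.444 + 1.778 + 5.444 = 15.444; σ = √15.444 = 3.930 days.
Z = (42 − 36) / 3.930 = 1.527
P(T ≤ 42) = Φ(1.527) ≈ 0.937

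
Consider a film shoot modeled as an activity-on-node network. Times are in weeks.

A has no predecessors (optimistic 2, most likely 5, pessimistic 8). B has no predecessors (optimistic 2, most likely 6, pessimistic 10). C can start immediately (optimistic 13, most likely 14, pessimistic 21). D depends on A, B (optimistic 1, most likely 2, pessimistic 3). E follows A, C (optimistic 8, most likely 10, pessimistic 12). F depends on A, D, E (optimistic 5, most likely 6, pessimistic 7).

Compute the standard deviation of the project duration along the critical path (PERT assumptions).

1.53 weeks

te_A = (2 + 4·5 + 8)/6 = 30/6 = 5; σ²_A = ((8−2)/6)² = 1.000
te_B = (2 + 4·6 + 10)/6 = 36/6 = 6; σ²_B = ((10−2)/6)² = 1.778
te_C = (13 + 4·14 + 21)/6 = 90/6 = 15; σ²_C = ((21−13)/6)² = 1.778
te_D = (1 + 4·2 + 3)/6 = 12/6 = 2; σ²_D = ((3−1)/6)² = 0.111
te_E = (8 + 4·10 + 12)/6 = 60/6 = 10; σ²_E = ((12−8)/6)² = 0.444
te_F = (5 + 4·6 + 7)/6 = 36/6 = 6; σ²_F = ((7−5)/6)² = 0.111

Forward pass:
ES_A = 0; EF_A = 5
ES_B = 0; EF_B = 6
ES_C = 0; EF_C = 15
ES_D = max(EF_A=5, EF_B=6) = 6; EF_D = 6+2 = 8
ES_E = max(EF_A=5, EF_C=15) = 15; EF_E = 15+10 = 25
ES_F = max(EF_A=5, EF_D=8, EF_E=25) = 25; EF_F = 25+6 = 31
Expected project duration μ = 31 weeks. Critical path: C → E → F.

Variance along critical path = 1.778 + 0.444 + 0.111 = 2.333
σ = √2.333 = 1.528 weeks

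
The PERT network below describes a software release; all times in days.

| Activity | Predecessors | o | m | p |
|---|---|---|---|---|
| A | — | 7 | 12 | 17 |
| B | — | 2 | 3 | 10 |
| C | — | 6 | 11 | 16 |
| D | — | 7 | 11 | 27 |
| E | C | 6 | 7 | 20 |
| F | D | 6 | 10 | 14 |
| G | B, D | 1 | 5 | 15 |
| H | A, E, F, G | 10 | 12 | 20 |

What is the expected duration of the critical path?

36 days

te_A = (7 + 4·12 + 17)/6 = 72/6 = 12
te_B = (2 + 4·3 + 10)/6 = 24/6 = 4
te_C = (6 + 4·11 + 16)/6 = 66/6 = 11
te_D = (7 + 4·11 + 27)/6 = 78/6 = 13
te_E = (6 + 4·7 + 20)/6 = 54/6 = 9
te_F = (6 + 4·10 + 14)/6 = 60/6 = 10
te_G = (1 + 4·5 + 15)/6 = 36/6 = 6
te_H = (10 + 4·12 + 20)/6 = 78/6 = 13

Forward pass:
ES_A = 0; EF_A = 12
ES_B = 0; EF_B = 4
ES_C = 0; EF_C = 11
ES_D = 0; EF_D = 13
ES_E = 11; EF_E = 11+9 = 20
ES_F = 13; EF_F = 13+10 = 23
ES_G = max(EF_B=4, EF_D=13) = 13; EF_G = 13+6 = 19
ES_H = max(EF_A=12, EF_E=20, EF_F=23, EF_G=19) = 23; EF_H = 23+13 = 36
Expected project duration μ = 36 days. Critical path: D → F → H.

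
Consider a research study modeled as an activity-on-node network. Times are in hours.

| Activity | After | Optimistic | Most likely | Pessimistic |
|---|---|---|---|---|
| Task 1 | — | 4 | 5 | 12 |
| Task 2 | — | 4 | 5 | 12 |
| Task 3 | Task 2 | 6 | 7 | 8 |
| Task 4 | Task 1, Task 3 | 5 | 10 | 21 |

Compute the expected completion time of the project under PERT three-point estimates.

te_Task 1 = (4 + 4·5 + 12)/6 = 36/6 = 6
te_Task 2 = (4 + 4·5 + 12)/6 = 36/6 = 6
te_Task 3 = (6 + 4·7 + 8)/6 = 42/6 = 7
te_Task 4 = (5 + 4·10 + 21)/6 = 66/6 = 11

Forward pass:
ES_Task 1 = 0; EF_Task 1 = 6
ES_Task 2 = 0; EF_Task 2 = 6
ES_Task 3 = 6; EF_Task 3 = 6+7 = 13
ES_Task 4 = max(EF_Task 1=6, EF_Task 3=13) = 13; EF_Task 4 = 13+11 = 24
Expected project duration μ = 24 hours. Critical path: Task 2 → Task 3 → Task 4.

24 hours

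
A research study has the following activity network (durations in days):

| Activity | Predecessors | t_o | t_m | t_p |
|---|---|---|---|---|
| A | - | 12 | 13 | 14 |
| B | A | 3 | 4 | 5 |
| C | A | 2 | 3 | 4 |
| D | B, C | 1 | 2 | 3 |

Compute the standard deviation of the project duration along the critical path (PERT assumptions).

0.58 days

te_A = (12 + 4·13 + 14)/6 = 78/6 = 13; σ²_A = ((14−12)/6)² = 0.111
te_B = (3 + 4·4 + 5)/6 = 24/6 = 4; σ²_B = ((5−3)/6)² = 0.111
te_C = (2 + 4·3 + 4)/6 = 18/6 = 3; σ²_C = ((4−2)/6)² = 0.111
te_D = (1 + 4·2 + 3)/6 = 12/6 = 2; σ²_D = ((3−1)/6)² = 0.111

Forward pass:
ES_A = 0; EF_A = 13
ES_B = 13; EF_B = 13+4 = 17
ES_C = 13; EF_C = 13+3 = 16
ES_D = max(EF_B=17, EF_C=16) = 17; EF_D = 17+2 = 19
Expected project duration μ = 19 days. Critical path: A → B → D.

Variance along critical path = 0.111 + 0.111 + 0.111 = 0.333
σ = √0.333 = 0.577 days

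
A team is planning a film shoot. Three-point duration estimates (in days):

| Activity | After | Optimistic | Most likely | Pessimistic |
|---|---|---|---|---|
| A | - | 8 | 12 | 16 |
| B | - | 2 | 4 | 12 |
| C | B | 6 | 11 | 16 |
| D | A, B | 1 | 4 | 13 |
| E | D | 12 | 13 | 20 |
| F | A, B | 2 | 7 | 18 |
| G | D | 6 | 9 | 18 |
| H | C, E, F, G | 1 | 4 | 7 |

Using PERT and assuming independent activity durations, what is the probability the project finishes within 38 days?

te_A = (8 + 4·12 + 16)/6 = 72/6 = 12; σ²_A = ((16−8)/6)² = 1.778
te_B = (2 + 4·4 + 12)/6 = 30/6 = 5; σ²_B = ((12−2)/6)² = 2.778
te_C = (6 + 4·11 + 16)/6 = 66/6 = 11; σ²_C = ((16−6)/6)² = 2.778
te_D = (1 + 4·4 + 13)/6 = 30/6 = 5; σ²_D = ((13−1)/6)² = 4.000
te_E = (12 + 4·13 + 20)/6 = 84/6 = 14; σ²_E = ((20−12)/6)² = 1.778
te_F = (2 + 4·7 + 18)/6 = 48/6 = 8; σ²_F = ((18−2)/6)² = 7.111
te_G = (6 + 4·9 + 18)/6 = 60/6 = 10; σ²_G = ((18−6)/6)² = 4.000
te_H = (1 + 4·4 + 7)/6 = 24/6 = 4; σ²_H = ((7−1)/6)² = 1.000

Forward pass:
ES_A = 0; EF_A = 12
ES_B = 0; EF_B = 5
ES_C = 5; EF_C = 5+11 = 16
ES_D = max(EF_A=12, EF_B=5) = 12; EF_D = 12+5 = 17
ES_E = 17; EF_E = 17+14 = 31
ES_F = max(EF_A=12, EF_B=5) = 12; EF_F = 12+8 = 20
ES_G = 17; EF_G = 17+10 = 27
ES_H = max(EF_C=16, EF_E=31, EF_F=20, EF_G=27) = 31; EF_H = 31+4 = 35
Expected project duration μ = 35 days. Critical path: A → D → E → H.

Variance along critical path = 1.778 + 4.000 + 1.778 + 1.000 = 8.556; σ = √8.556 = 2.925 days.
Z = (38 − 35) / 2.925 = 1.026
P(T ≤ 38) = Φ(1.026) ≈ 0.847

0.847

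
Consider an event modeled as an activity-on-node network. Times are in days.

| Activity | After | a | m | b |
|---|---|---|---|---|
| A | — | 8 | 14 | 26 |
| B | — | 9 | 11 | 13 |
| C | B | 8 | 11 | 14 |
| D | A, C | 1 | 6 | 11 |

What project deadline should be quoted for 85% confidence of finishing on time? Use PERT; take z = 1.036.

te_A = (8 + 4·14 + 26)/6 = 90/6 = 15; σ²_A = ((26−8)/6)² = 9.000
te_B = (9 + 4·11 + 13)/6 = 66/6 = 11; σ²_B = ((13−9)/6)² = 0.444
te_C = (8 + 4·11 + 14)/6 = 66/6 = 11; σ²_C = ((14−8)/6)² = 1.000
te_D = (1 + 4·6 + 11)/6 = 36/6 = 6; σ²_D = ((11−1)/6)² = 2.778

Forward pass:
ES_A = 0; EF_A = 15
ES_B = 0; EF_B = 11
ES_C = 11; EF_C = 11+11 = 22
ES_D = max(EF_A=15, EF_C=22) = 22; EF_D = 22+6 = 28
Expected project duration μ = 28 days. Critical path: B → C → D.

Variance along critical path = 0.444 + 1.000 + 2.778 = 4.222; σ = 2.055 days.
D = μ + z·σ = 28 + 1.036·2.055 = 30.1 days

30.1 days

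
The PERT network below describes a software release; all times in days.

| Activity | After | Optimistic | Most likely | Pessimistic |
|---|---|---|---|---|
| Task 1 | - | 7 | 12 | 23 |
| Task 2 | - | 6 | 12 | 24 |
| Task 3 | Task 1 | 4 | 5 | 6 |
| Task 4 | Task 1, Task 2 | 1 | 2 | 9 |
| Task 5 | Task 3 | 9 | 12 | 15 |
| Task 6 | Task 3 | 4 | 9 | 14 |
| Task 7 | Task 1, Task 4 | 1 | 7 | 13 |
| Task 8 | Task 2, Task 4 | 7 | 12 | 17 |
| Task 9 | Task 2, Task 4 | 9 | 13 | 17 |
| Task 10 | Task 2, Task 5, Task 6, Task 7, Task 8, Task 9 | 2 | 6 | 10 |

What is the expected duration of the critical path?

te_Task 1 = (7 + 4·12 + 23)/6 = 78/6 = 13
te_Task 2 = (6 + 4·12 + 24)/6 = 78/6 = 13
te_Task 3 = (4 + 4·5 + 6)/6 = 30/6 = 5
te_Task 4 = (1 + 4·2 + 9)/6 = 18/6 = 3
te_Task 5 = (9 + 4·12 + 15)/6 = 72/6 = 12
te_Task 6 = (4 + 4·9 + 14)/6 = 54/6 = 9
te_Task 7 = (1 + 4·7 + 13)/6 = 42/6 = 7
te_Task 8 = (7 + 4·12 + 17)/6 = 72/6 = 12
te_Task 9 = (9 + 4·13 + 17)/6 = 78/6 = 13
te_Task 10 = (2 + 4·6 + 10)/6 = 36/6 = 6

Forward pass:
ES_Task 1 = 0; EF_Task 1 = 13
ES_Task 2 = 0; EF_Task 2 = 13
ES_Task 3 = 13; EF_Task 3 = 13+5 = 18
ES_Task 4 = max(EF_Task 1=13, EF_Task 2=13) = 13; EF_Task 4 = 13+3 = 16
ES_Task 5 = 18; EF_Task 5 = 18+12 = 30
ES_Task 6 = 18; EF_Task 6 = 18+9 = 27
ES_Task 7 = max(EF_Task 1=13, EF_Task 4=16) = 16; EF_Task 7 = 16+7 = 23
ES_Task 8 = max(EF_Task 2=13, EF_Task 4=16) = 16; EF_Task 8 = 16+12 = 28
ES_Task 9 = max(EF_Task 2=13, EF_Task 4=16) = 16; EF_Task 9 = 16+13 = 29
ES_Task 10 = max(EF_Task 2=13, EF_Task 5=30, EF_Task 6=27, EF_Task 7=23, EF_Task 8=28, EF_Task 9=29) = 30; EF_Task 10 = 30+6 = 36
Expected project duration μ = 36 days. Critical path: Task 1 → Task 3 → Task 5 → Task 10.

36 days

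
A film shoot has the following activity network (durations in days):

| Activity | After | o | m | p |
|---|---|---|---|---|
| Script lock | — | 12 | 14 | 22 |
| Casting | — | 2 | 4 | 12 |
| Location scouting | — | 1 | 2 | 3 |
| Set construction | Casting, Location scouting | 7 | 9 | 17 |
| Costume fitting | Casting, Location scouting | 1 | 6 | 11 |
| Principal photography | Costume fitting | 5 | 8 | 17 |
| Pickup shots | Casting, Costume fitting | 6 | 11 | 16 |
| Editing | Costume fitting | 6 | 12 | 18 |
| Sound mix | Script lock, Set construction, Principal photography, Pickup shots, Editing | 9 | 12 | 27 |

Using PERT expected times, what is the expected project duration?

te_Script lock = (12 + 4·14 + 22)/6 = 90/6 = 15
te_Casting = (2 + 4·4 + 12)/6 = 30/6 = 5
te_Location scouting = (1 + 4·2 + 3)/6 = 12/6 = 2
te_Set construction = (7 + 4·9 + 17)/6 = 60/6 = 10
te_Costume fitting = (1 + 4·6 + 11)/6 = 36/6 = 6
te_Principal photography = (5 + 4·8 + 17)/6 = 54/6 = 9
te_Pickup shots = (6 + 4·11 + 16)/6 = 66/6 = 11
te_Editing = (6 + 4·12 + 18)/6 = 72/6 = 12
te_Sound mix = (9 + 4·12 + 27)/6 = 84/6 = 14

Forward pass:
ES_Script lock = 0; EF_Script lock = 15
ES_Casting = 0; EF_Casting = 5
ES_Location scouting = 0; EF_Location scouting = 2
ES_Set construction = max(EF_Casting=5, EF_Location scouting=2) = 5; EF_Set construction = 5+10 = 15
ES_Costume fitting = max(EF_Casting=5, EF_Location scouting=2) = 5; EF_Costume fitting = 5+6 = 11
ES_Principal photography = 11; EF_Principal photography = 11+9 = 20
ES_Pickup shots = max(EF_Casting=5, EF_Costume fitting=11) = 11; EF_Pickup shots = 11+11 = 22
ES_Editing = 11; EF_Editing = 11+12 = 23
ES_Sound mix = max(EF_Script lock=15, EF_Set construction=15, EF_Principal photography=20, EF_Pickup shots=22, EF_Editing=23) = 23; EF_Sound mix = 23+14 = 37
Expected project duration μ = 37 days. Critical path: Casting → Costume fitting → Editing → Sound mix.

37 days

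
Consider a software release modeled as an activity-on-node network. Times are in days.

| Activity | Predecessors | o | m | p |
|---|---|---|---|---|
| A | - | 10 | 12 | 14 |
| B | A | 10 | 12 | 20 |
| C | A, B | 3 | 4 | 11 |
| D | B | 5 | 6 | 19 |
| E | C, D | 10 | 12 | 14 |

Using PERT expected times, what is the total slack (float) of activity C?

3 days

te_A = (10 + 4·12 + 14)/6 = 72/6 = 12
te_B = (10 + 4·12 + 20)/6 = 78/6 = 13
te_C = (3 + 4·4 + 11)/6 = 30/6 = 5
te_D = (5 + 4·6 + 19)/6 = 48/6 = 8
te_E = (10 + 4·12 + 14)/6 = 72/6 = 12

Forward pass:
ES_A = 0; EF_A = 12
ES_B = 12; EF_B = 12+13 = 25
ES_C = max(EF_A=12, EF_B=25) = 25; EF_C = 25+5 = 30
ES_D = 25; EF_D = 25+8 = 33
ES_E = max(EF_C=30, EF_D=33) = 33; EF_E = 33+12 = 45
Expected project duration μ = 45 days. Critical path: A → B → D → E.

Backward pass:
LF_E = 45; LS_E = 45−12 = 33
LF_D = LS_E = 33; LS_D = 33−8 = 25
LF_C = LS_E = 33; LS_C = 33−5 = 28
LF_B = min(LS_C=28, LS_D=25) = 25; LS_B = 25−13 = 12
LF_A = min(LS_B=12, LS_C=28) = 12; LS_A = 12−12 = 0
Slack_C = LS_C − ES_C = 28 − 25 = 3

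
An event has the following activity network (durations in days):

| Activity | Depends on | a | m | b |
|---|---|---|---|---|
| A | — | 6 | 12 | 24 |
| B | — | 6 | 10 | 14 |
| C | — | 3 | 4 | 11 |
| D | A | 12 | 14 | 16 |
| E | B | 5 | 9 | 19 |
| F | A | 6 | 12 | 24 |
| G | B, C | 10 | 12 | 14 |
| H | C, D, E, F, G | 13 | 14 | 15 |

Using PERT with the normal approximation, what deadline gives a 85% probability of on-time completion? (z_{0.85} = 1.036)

te_A = (6 + 4·12 + 24)/6 = 78/6 = 13; σ²_A = ((24−6)/6)² = 9.000
te_B = (6 + 4·10 + 14)/6 = 60/6 = 10; σ²_B = ((14−6)/6)² = 1.778
te_C = (3 + 4·4 + 11)/6 = 30/6 = 5; σ²_C = ((11−3)/6)² = 1.778
te_D = (12 + 4·14 + 16)/6 = 84/6 = 14; σ²_D = ((16−12)/6)² = 0.444
te_E = (5 + 4·9 + 19)/6 = 60/6 = 10; σ²_E = ((19−5)/6)² = 5.444
te_F = (6 + 4·12 + 24)/6 = 78/6 = 13; σ²_F = ((24−6)/6)² = 9.000
te_G = (10 + 4·12 + 14)/6 = 72/6 = 12; σ²_G = ((14−10)/6)² = 0.444
te_H = (13 + 4·14 + 15)/6 = 84/6 = 14; σ²_H = ((15−13)/6)² = 0.111

Forward pass:
ES_A = 0; EF_A = 13
ES_B = 0; EF_B = 10
ES_C = 0; EF_C = 5
ES_D = 13; EF_D = 13+14 = 27
ES_E = 10; EF_E = 10+10 = 20
ES_F = 13; EF_F = 13+13 = 26
ES_G = max(EF_B=10, EF_C=5) = 10; EF_G = 10+12 = 22
ES_H = max(EF_C=5, EF_D=27, EF_E=20, EF_F=26, EF_G=22) = 27; EF_H = 27+14 = 41
Expected project duration μ = 41 days. Critical path: A → D → H.

Variance along critical path = 9.000 + 0.444 + 0.111 = 9.556; σ = 3.091 days.
D = μ + z·σ = 41 + 1.036·3.091 = 44.2 days

44.2 days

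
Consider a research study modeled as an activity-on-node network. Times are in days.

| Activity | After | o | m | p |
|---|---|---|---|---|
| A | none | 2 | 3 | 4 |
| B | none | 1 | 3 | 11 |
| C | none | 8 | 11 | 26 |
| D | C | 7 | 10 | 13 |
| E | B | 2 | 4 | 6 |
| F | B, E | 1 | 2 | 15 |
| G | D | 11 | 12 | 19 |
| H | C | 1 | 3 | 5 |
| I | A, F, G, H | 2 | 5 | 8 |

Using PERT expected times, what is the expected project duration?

te_A = (2 + 4·3 + 4)/6 = 18/6 = 3
te_B = (1 + 4·3 + 11)/6 = 24/6 = 4
te_C = (8 + 4·11 + 26)/6 = 78/6 = 13
te_D = (7 + 4·10 + 13)/6 = 60/6 = 10
te_E = (2 + 4·4 + 6)/6 = 24/6 = 4
te_F = (1 + 4·2 + 15)/6 = 24/6 = 4
te_G = (11 + 4·12 + 19)/6 = 78/6 = 13
te_H = (1 + 4·3 + 5)/6 = 18/6 = 3
te_I = (2 + 4·5 + 8)/6 = 30/6 = 5

Forward pass:
ES_A = 0; EF_A = 3
ES_B = 0; EF_B = 4
ES_C = 0; EF_C = 13
ES_D = 13; EF_D = 13+10 = 23
ES_E = 4; EF_E = 4+4 = 8
ES_F = max(EF_B=4, EF_E=8) = 8; EF_F = 8+4 = 12
ES_G = 23; EF_G = 23+13 = 36
ES_H = 13; EF_H = 13+3 = 16
ES_I = max(EF_A=3, EF_F=12, EF_G=36, EF_H=16) = 36; EF_I = 36+5 = 41
Expected project duration μ = 41 days. Critical path: C → D → G → I.

41 days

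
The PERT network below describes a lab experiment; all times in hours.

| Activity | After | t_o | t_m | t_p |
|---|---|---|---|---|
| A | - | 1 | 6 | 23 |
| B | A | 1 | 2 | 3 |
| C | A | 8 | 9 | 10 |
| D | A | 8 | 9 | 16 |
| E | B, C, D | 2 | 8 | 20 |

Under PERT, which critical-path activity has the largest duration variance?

te_A = (1 + 4·6 + 23)/6 = 48/6 = 8; σ²_A = ((23−1)/6)² = 13.444
te_B = (1 + 4·2 + 3)/6 = 12/6 = 2; σ²_B = ((3−1)/6)² = 0.111
te_C = (8 + 4·9 + 10)/6 = 54/6 = 9; σ²_C = ((10−8)/6)² = 0.111
te_D = (8 + 4·9 + 16)/6 = 60/6 = 10; σ²_D = ((16−8)/6)² = 1.778
te_E = (2 + 4·8 + 20)/6 = 54/6 = 9; σ²_E = ((20−2)/6)² = 9.000

Forward pass:
ES_A = 0; EF_A = 8
ES_B = 8; EF_B = 8+2 = 10
ES_C = 8; EF_C = 8+9 = 17
ES_D = 8; EF_D = 8+10 = 18
ES_E = max(EF_B=10, EF_C=17, EF_D=18) = 18; EF_E = 18+9 = 27
Expected project duration μ = 27 hours. Critical path: A → D → E.

Variances on critical path: σ²_A=13.444, σ²_D=1.778, σ²_E=9.000.
Largest is σ²_A = 13.444.

A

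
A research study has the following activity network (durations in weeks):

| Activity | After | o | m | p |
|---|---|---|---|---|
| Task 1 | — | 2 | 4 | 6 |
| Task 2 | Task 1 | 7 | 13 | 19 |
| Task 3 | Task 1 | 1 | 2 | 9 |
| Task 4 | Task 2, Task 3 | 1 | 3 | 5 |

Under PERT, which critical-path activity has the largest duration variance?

te_Task 1 = (2 + 4·4 + 6)/6 = 24/6 = 4; σ²_Task 1 = ((6−2)/6)² = 0.444
te_Task 2 = (7 + 4·13 + 19)/6 = 78/6 = 13; σ²_Task 2 = ((19−7)/6)² = 4.000
te_Task 3 = (1 + 4·2 + 9)/6 = 18/6 = 3; σ²_Task 3 = ((9−1)/6)² = 1.778
te_Task 4 = (1 + 4·3 + 5)/6 = 18/6 = 3; σ²_Task 4 = ((5−1)/6)² = 0.444

Forward pass:
ES_Task 1 = 0; EF_Task 1 = 4
ES_Task 2 = 4; EF_Task 2 = 4+13 = 17
ES_Task 3 = 4; EF_Task 3 = 4+3 = 7
ES_Task 4 = max(EF_Task 2=17, EF_Task 3=7) = 17; EF_Task 4 = 17+3 = 20
Expected project duration μ = 20 weeks. Critical path: Task 1 → Task 2 → Task 4.

Variances on critical path: σ²_Task 1=0.444, σ²_Task 2=4.000, σ²_Task 4=0.444.
Largest is σ²_Task 2 = 4.000.

Task 2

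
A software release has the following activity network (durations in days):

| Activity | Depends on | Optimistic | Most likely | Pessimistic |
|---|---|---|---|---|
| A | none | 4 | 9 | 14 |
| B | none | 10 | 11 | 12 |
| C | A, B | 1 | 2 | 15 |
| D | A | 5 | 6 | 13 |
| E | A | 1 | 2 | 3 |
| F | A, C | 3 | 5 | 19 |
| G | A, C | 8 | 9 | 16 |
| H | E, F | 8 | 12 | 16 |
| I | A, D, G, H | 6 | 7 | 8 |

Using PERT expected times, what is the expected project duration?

41 days

te_A = (4 + 4·9 + 14)/6 = 54/6 = 9
te_B = (10 + 4·11 + 12)/6 = 66/6 = 11
te_C = (1 + 4·2 + 15)/6 = 24/6 = 4
te_D = (5 + 4·6 + 13)/6 = 42/6 = 7
te_E = (1 + 4·2 + 3)/6 = 12/6 = 2
te_F = (3 + 4·5 + 19)/6 = 42/6 = 7
te_G = (8 + 4·9 + 16)/6 = 60/6 = 10
te_H = (8 + 4·12 + 16)/6 = 72/6 = 12
te_I = (6 + 4·7 + 8)/6 = 42/6 = 7

Forward pass:
ES_A = 0; EF_A = 9
ES_B = 0; EF_B = 11
ES_C = max(EF_A=9, EF_B=11) = 11; EF_C = 11+4 = 15
ES_D = 9; EF_D = 9+7 = 16
ES_E = 9; EF_E = 9+2 = 11
ES_F = max(EF_A=9, EF_C=15) = 15; EF_F = 15+7 = 22
ES_G = max(EF_A=9, EF_C=15) = 15; EF_G = 15+10 = 25
ES_H = max(EF_E=11, EF_F=22) = 22; EF_H = 22+12 = 34
ES_I = max(EF_A=9, EF_D=16, EF_G=25, EF_H=34) = 34; EF_I = 34+7 = 41
Expected project duration μ = 41 days. Critical path: B → C → F → H → I.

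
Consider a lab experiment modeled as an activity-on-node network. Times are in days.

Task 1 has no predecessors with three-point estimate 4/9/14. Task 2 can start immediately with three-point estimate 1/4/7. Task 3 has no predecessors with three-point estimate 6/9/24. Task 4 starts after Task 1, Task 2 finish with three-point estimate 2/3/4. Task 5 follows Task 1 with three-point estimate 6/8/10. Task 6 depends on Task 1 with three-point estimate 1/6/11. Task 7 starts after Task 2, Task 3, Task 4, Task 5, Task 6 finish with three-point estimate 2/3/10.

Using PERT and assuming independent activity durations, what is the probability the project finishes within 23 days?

te_Task 1 = (4 + 4·9 + 14)/6 = 54/6 = 9; σ²_Task 1 = ((14−4)/6)² = 2.778
te_Task 2 = (1 + 4·4 + 7)/6 = 24/6 = 4; σ²_Task 2 = ((7−1)/6)² = 1.000
te_Task 3 = (6 + 4·9 + 24)/6 = 66/6 = 11; σ²_Task 3 = ((24−6)/6)² = 9.000
te_Task 4 = (2 + 4·3 + 4)/6 = 18/6 = 3; σ²_Task 4 = ((4−2)/6)² = 0.111
te_Task 5 = (6 + 4·8 + 10)/6 = 48/6 = 8; σ²_Task 5 = ((10−6)/6)² = 0.444
te_Task 6 = (1 + 4·6 + 11)/6 = 36/6 = 6; σ²_Task 6 = ((11−1)/6)² = 2.778
te_Task 7 = (2 + 4·3 + 10)/6 = 24/6 = 4; σ²_Task 7 = ((10−2)/6)² = 1.778

Forward pass:
ES_Task 1 = 0; EF_Task 1 = 9
ES_Task 2 = 0; EF_Task 2 = 4
ES_Task 3 = 0; EF_Task 3 = 11
ES_Task 4 = max(EF_Task 1=9, EF_Task 2=4) = 9; EF_Task 4 = 9+3 = 12
ES_Task 5 = 9; EF_Task 5 = 9+8 = 17
ES_Task 6 = 9; EF_Task 6 = 9+6 = 15
ES_Task 7 = max(EF_Task 2=4, EF_Task 3=11, EF_Task 4=12, EF_Task 5=17, EF_Task 6=15) = 17; EF_Task 7 = 17+4 = 21
Expected project duration μ = 21 days. Critical path: Task 1 → Task 5 → Task 7.

Variance along critical path = 2.778 + 0.444 + 1.778 = 5.000; σ = √5.000 = 2.236 days.
Z = (23 − 21) / 2.236 = 0.894
P(T ≤ 23) = Φ(0.894) ≈ 0.814

0.814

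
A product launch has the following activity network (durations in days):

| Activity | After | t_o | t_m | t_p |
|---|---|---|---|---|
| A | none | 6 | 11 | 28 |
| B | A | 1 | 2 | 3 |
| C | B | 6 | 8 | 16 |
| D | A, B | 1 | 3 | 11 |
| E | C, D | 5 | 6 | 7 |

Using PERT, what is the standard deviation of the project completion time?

te_A = (6 + 4·11 + 28)/6 = 78/6 = 13; σ²_A = ((28−6)/6)² = 13.444
te_B = (1 + 4·2 + 3)/6 = 12/6 = 2; σ²_B = ((3−1)/6)² = 0.111
te_C = (6 + 4·8 + 16)/6 = 54/6 = 9; σ²_C = ((16−6)/6)² = 2.778
te_D = (1 + 4·3 + 11)/6 = 24/6 = 4; σ²_D = ((11−1)/6)² = 2.778
te_E = (5 + 4·6 + 7)/6 = 36/6 = 6; σ²_E = ((7−5)/6)² = 0.111

Forward pass:
ES_A = 0; EF_A = 13
ES_B = 13; EF_B = 13+2 = 15
ES_C = 15; EF_C = 15+9 = 24
ES_D = max(EF_A=13, EF_B=15) = 15; EF_D = 15+4 = 19
ES_E = max(EF_C=24, EF_D=19) = 24; EF_E = 24+6 = 30
Expected project duration μ = 30 days. Critical path: A → B → C → E.

Variance along critical path = 13.444 + 0.111 + 2.778 + 0.111 = 16.444
σ = √16.444 = 4.055 days

4.06 days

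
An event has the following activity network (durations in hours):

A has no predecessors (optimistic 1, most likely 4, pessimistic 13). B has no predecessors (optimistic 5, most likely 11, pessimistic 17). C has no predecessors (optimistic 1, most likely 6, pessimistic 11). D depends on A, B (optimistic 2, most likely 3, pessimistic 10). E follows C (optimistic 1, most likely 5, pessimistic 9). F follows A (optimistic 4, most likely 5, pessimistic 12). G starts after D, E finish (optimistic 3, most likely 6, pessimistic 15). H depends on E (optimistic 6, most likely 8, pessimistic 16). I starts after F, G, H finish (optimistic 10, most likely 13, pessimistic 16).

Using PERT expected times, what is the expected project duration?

35 hours

te_A = (1 + 4·4 + 13)/6 = 30/6 = 5
te_B = (5 + 4·11 + 17)/6 = 66/6 = 11
te_C = (1 + 4·6 + 11)/6 = 36/6 = 6
te_D = (2 + 4·3 + 10)/6 = 24/6 = 4
te_E = (1 + 4·5 + 9)/6 = 30/6 = 5
te_F = (4 + 4·5 + 12)/6 = 36/6 = 6
te_G = (3 + 4·6 + 15)/6 = 42/6 = 7
te_H = (6 + 4·8 + 16)/6 = 54/6 = 9
te_I = (10 + 4·13 + 16)/6 = 78/6 = 13

Forward pass:
ES_A = 0; EF_A = 5
ES_B = 0; EF_B = 11
ES_C = 0; EF_C = 6
ES_D = max(EF_A=5, EF_B=11) = 11; EF_D = 11+4 = 15
ES_E = 6; EF_E = 6+5 = 11
ES_F = 5; EF_F = 5+6 = 11
ES_G = max(EF_D=15, EF_E=11) = 15; EF_G = 15+7 = 22
ES_H = 11; EF_H = 11+9 = 20
ES_I = max(EF_F=11, EF_G=22, EF_H=20) = 22; EF_I = 22+13 = 35
Expected project duration μ = 35 hours. Critical path: B → D → G → I.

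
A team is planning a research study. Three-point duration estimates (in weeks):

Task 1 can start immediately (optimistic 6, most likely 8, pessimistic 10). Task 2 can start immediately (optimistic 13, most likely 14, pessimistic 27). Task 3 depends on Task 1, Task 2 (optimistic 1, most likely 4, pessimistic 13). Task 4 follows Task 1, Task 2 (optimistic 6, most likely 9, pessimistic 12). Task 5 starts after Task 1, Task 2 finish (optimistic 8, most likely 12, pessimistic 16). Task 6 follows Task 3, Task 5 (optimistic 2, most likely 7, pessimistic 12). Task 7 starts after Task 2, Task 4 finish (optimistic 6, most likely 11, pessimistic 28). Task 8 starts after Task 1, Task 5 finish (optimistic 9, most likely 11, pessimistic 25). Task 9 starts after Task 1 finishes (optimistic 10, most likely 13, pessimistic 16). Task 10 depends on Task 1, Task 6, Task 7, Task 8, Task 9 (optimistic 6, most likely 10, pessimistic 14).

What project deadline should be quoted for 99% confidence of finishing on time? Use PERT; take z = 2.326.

te_Task 1 = (6 + 4·8 + 10)/6 = 48/6 = 8; σ²_Task 1 = ((10−6)/6)² = 0.444
te_Task 2 = (13 + 4·14 + 27)/6 = 96/6 = 16; σ²_Task 2 = ((27−13)/6)² = 5.444
te_Task 3 = (1 + 4·4 + 13)/6 = 30/6 = 5; σ²_Task 3 = ((13−1)/6)² = 4.000
te_Task 4 = (6 + 4·9 + 12)/6 = 54/6 = 9; σ²_Task 4 = ((12−6)/6)² = 1.000
te_Task 5 = (8 + 4·12 + 16)/6 = 72/6 = 12; σ²_Task 5 = ((16−8)/6)² = 1.778
te_Task 6 = (2 + 4·7 + 12)/6 = 42/6 = 7; σ²_Task 6 = ((12−2)/6)² = 2.778
te_Task 7 = (6 + 4·11 + 28)/6 = 78/6 = 13; σ²_Task 7 = ((28−6)/6)² = 13.444
te_Task 8 = (9 + 4·11 + 25)/6 = 78/6 = 13; σ²_Task 8 = ((25−9)/6)² = 7.111
te_Task 9 = (10 + 4·13 + 16)/6 = 78/6 = 13; σ²_Task 9 = ((16−10)/6)² = 1.000
te_Task 10 = (6 + 4·10 + 14)/6 = 60/6 = 10; σ²_Task 10 = ((14−6)/6)² = 1.778

Forward pass:
ES_Task 1 = 0; EF_Task 1 = 8
ES_Task 2 = 0; EF_Task 2 = 16
ES_Task 3 = max(EF_Task 1=8, EF_Task 2=16) = 16; EF_Task 3 = 16+5 = 21
ES_Task 4 = max(EF_Task 1=8, EF_Task 2=16) = 16; EF_Task 4 = 16+9 = 25
ES_Task 5 = max(EF_Task 1=8, EF_Task 2=16) = 16; EF_Task 5 = 16+12 = 28
ES_Task 6 = max(EF_Task 3=21, EF_Task 5=28) = 28; EF_Task 6 = 28+7 = 35
ES_Task 7 = max(EF_Task 2=16, EF_Task 4=25) = 25; EF_Task 7 = 25+13 = 38
ES_Task 8 = max(EF_Task 1=8, EF_Task 5=28) = 28; EF_Task 8 = 28+13 = 41
ES_Task 9 = 8; EF_Task 9 = 8+13 = 21
ES_Task 10 = max(EF_Task 1=8, EF_Task 6=35, EF_Task 7=38, EF_Task 8=41, EF_Task 9=21) = 41; EF_Task 10 = 41+10 = 51
Expected project duration μ = 51 weeks. Critical path: Task 2 → Task 5 → Task 8 → Task 10.

Variance along critical path = 5.444 + 1.778 + 7.111 + 1.778 = 16.111; σ = 4.014 weeks.
D = μ + z·σ = 51 + 2.326·4.014 = 60.3 weeks

60.3 weeks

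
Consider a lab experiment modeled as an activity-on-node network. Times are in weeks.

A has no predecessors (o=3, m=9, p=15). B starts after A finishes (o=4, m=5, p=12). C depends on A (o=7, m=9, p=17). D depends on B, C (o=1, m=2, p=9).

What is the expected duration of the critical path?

22 weeks

te_A = (3 + 4·9 + 15)/6 = 54/6 = 9
te_B = (4 + 4·5 + 12)/6 = 36/6 = 6
te_C = (7 + 4·9 + 17)/6 = 60/6 = 10
te_D = (1 + 4·2 + 9)/6 = 18/6 = 3

Forward pass:
ES_A = 0; EF_A = 9
ES_B = 9; EF_B = 9+6 = 15
ES_C = 9; EF_C = 9+10 = 19
ES_D = max(EF_B=15, EF_C=19) = 19; EF_D = 19+3 = 22
Expected project duration μ = 22 weeks. Critical path: A → C → D.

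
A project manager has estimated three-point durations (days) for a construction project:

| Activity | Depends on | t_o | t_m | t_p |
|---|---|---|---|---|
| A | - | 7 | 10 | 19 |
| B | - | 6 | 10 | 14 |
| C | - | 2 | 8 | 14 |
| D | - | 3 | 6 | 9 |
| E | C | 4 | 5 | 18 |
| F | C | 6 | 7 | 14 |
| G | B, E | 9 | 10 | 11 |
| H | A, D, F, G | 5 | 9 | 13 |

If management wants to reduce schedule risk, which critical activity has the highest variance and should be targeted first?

te_A = (7 + 4·10 + 19)/6 = 66/6 = 11; σ²_A = ((19−7)/6)² = 4.000
te_B = (6 + 4·10 + 14)/6 = 60/6 = 10; σ²_B = ((14−6)/6)² = 1.778
te_C = (2 + 4·8 + 14)/6 = 48/6 = 8; σ²_C = ((14−2)/6)² = 4.000
te_D = (3 + 4·6 + 9)/6 = 36/6 = 6; σ²_D = ((9−3)/6)² = 1.000
te_E = (4 + 4·5 + 18)/6 = 42/6 = 7; σ²_E = ((18−4)/6)² = 5.444
te_F = (6 + 4·7 + 14)/6 = 48/6 = 8; σ²_F = ((14−6)/6)² = 1.778
te_G = (9 + 4·10 + 11)/6 = 60/6 = 10; σ²_G = ((11−9)/6)² = 0.111
te_H = (5 + 4·9 + 13)/6 = 54/6 = 9; σ²_H = ((13−5)/6)² = 1.778

Forward pass:
ES_A = 0; EF_A = 11
ES_B = 0; EF_B = 10
ES_C = 0; EF_C = 8
ES_D = 0; EF_D = 6
ES_E = 8; EF_E = 8+7 = 15
ES_F = 8; EF_F = 8+8 = 16
ES_G = max(EF_B=10, EF_E=15) = 15; EF_G = 15+10 = 25
ES_H = max(EF_A=11, EF_D=6, EF_F=16, EF_G=25) = 25; EF_H = 25+9 = 34
Expected project duration μ = 34 days. Critical path: C → E → G → H.

Variances on critical path: σ²_C=4.000, σ²_E=5.444, σ²_G=0.111, σ²_H=1.778.
Largest is σ²_E = 5.444.

E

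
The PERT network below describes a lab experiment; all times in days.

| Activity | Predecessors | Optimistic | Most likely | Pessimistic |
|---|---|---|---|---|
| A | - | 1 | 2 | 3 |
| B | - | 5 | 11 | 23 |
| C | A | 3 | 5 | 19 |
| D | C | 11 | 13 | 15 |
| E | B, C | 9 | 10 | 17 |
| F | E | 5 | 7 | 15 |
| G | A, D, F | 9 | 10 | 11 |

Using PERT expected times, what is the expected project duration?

te_A = (1 + 4·2 + 3)/6 = 12/6 = 2
te_B = (5 + 4·11 + 23)/6 = 72/6 = 12
te_C = (3 + 4·5 + 19)/6 = 42/6 = 7
te_D = (11 + 4·13 + 15)/6 = 78/6 = 13
te_E = (9 + 4·10 + 17)/6 = 66/6 = 11
te_F = (5 + 4·7 + 15)/6 = 48/6 = 8
te_G = (9 + 4·10 + 11)/6 = 60/6 = 10

Forward pass:
ES_A = 0; EF_A = 2
ES_B = 0; EF_B = 12
ES_C = 2; EF_C = 2+7 = 9
ES_D = 9; EF_D = 9+13 = 22
ES_E = max(EF_B=12, EF_C=9) = 12; EF_E = 12+11 = 23
ES_F = 23; EF_F = 23+8 = 31
ES_G = max(EF_A=2, EF_D=22, EF_F=31) = 31; EF_G = 31+10 = 41
Expected project duration μ = 41 days. Critical path: B → E → F → G.

41 days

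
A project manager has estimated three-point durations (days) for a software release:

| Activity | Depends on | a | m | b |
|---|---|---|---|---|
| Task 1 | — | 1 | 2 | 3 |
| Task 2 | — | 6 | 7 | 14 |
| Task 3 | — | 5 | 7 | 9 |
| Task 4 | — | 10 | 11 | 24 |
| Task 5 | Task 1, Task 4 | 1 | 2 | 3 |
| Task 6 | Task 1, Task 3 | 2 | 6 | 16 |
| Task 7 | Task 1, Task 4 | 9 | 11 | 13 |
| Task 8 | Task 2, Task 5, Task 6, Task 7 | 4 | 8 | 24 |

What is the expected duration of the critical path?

34 days

te_Task 1 = (1 + 4·2 + 3)/6 = 12/6 = 2
te_Task 2 = (6 + 4·7 + 14)/6 = 48/6 = 8
te_Task 3 = (5 + 4·7 + 9)/6 = 42/6 = 7
te_Task 4 = (10 + 4·11 + 24)/6 = 78/6 = 13
te_Task 5 = (1 + 4·2 + 3)/6 = 12/6 = 2
te_Task 6 = (2 + 4·6 + 16)/6 = 42/6 = 7
te_Task 7 = (9 + 4·11 + 13)/6 = 66/6 = 11
te_Task 8 = (4 + 4·8 + 24)/6 = 60/6 = 10

Forward pass:
ES_Task 1 = 0; EF_Task 1 = 2
ES_Task 2 = 0; EF_Task 2 = 8
ES_Task 3 = 0; EF_Task 3 = 7
ES_Task 4 = 0; EF_Task 4 = 13
ES_Task 5 = max(EF_Task 1=2, EF_Task 4=13) = 13; EF_Task 5 = 13+2 = 15
ES_Task 6 = max(EF_Task 1=2, EF_Task 3=7) = 7; EF_Task 6 = 7+7 = 14
ES_Task 7 = max(EF_Task 1=2, EF_Task 4=13) = 13; EF_Task 7 = 13+11 = 24
ES_Task 8 = max(EF_Task 2=8, EF_Task 5=15, EF_Task 6=14, EF_Task 7=24) = 24; EF_Task 8 = 24+10 = 34
Expected project duration μ = 34 days. Critical path: Task 4 → Task 7 → Task 8.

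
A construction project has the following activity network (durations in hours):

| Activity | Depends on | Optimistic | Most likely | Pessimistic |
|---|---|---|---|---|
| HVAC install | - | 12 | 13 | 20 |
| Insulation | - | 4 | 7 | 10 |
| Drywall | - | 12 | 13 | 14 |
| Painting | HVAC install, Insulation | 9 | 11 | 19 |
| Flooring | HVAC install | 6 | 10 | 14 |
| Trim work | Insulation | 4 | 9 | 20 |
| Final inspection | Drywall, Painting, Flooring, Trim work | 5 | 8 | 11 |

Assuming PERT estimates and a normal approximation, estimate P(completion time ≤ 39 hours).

te_HVAC install = (12 + 4·13 + 20)/6 = 84/6 = 14; σ²_HVAC install = ((20−12)/6)² = 1.778
te_Insulation = (4 + 4·7 + 10)/6 = 42/6 = 7; σ²_Insulation = ((10−4)/6)² = 1.000
te_Drywall = (12 + 4·13 + 14)/6 = 78/6 = 13; σ²_Drywall = ((14−12)/6)² = 0.111
te_Painting = (9 + 4·11 + 19)/6 = 72/6 = 12; σ²_Painting = ((19−9)/6)² = 2.778
te_Flooring = (6 + 4·10 + 14)/6 = 60/6 = 10; σ²_Flooring = ((14−6)/6)² = 1.778
te_Trim work = (4 + 4·9 + 20)/6 = 60/6 = 10; σ²_Trim work = ((20−4)/6)² = 7.111
te_Final inspection = (5 + 4·8 + 11)/6 = 48/6 = 8; σ²_Final inspection = ((11−5)/6)² = 1.000

Forward pass:
ES_HVAC install = 0; EF_HVAC install = 14
ES_Insulation = 0; EF_Insulation = 7
ES_Drywall = 0; EF_Drywall = 13
ES_Painting = max(EF_HVAC install=14, EF_Insulation=7) = 14; EF_Painting = 14+12 = 26
ES_Flooring = 14; EF_Flooring = 14+10 = 24
ES_Trim work = 7; EF_Trim work = 7+10 = 17
ES_Final inspection = max(EF_Drywall=13, EF_Painting=26, EF_Flooring=24, EF_Trim work=17) = 26; EF_Final inspection = 26+8 = 34
Expected project duration μ = 34 hours. Critical path: HVAC install → Painting → Final inspection.

Variance along critical path = 1.778 + 2.778 + 1.000 = 5.556; σ = √5.556 = 2.357 hours.
Z = (39 − 34) / 2.357 = 2.121
P(T ≤ 39) = Φ(2.121) ≈ 0.983

0.983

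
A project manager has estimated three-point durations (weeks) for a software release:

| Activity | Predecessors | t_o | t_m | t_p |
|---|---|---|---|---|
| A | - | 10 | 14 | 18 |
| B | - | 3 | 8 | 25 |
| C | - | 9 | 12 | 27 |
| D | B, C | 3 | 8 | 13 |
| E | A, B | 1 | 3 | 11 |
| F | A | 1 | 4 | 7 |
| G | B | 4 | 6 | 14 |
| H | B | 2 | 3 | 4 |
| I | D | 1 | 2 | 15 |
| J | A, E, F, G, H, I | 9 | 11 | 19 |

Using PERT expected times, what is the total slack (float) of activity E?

te_A = (10 + 4·14 + 18)/6 = 84/6 = 14
te_B = (3 + 4·8 + 25)/6 = 60/6 = 10
te_C = (9 + 4·12 + 27)/6 = 84/6 = 14
te_D = (3 + 4·8 + 13)/6 = 48/6 = 8
te_E = (1 + 4·3 + 11)/6 = 24/6 = 4
te_F = (1 + 4·4 + 7)/6 = 24/6 = 4
te_G = (4 + 4·6 + 14)/6 = 42/6 = 7
te_H = (2 + 4·3 + 4)/6 = 18/6 = 3
te_I = (1 + 4·2 + 15)/6 = 24/6 = 4
te_J = (9 + 4·11 + 19)/6 = 72/6 = 12

Forward pass:
ES_A = 0; EF_A = 14
ES_B = 0; EF_B = 10
ES_C = 0; EF_C = 14
ES_D = max(EF_B=10, EF_C=14) = 14; EF_D = 14+8 = 22
ES_E = max(EF_A=14, EF_B=10) = 14; EF_E = 14+4 = 18
ES_F = 14; EF_F = 14+4 = 18
ES_G = 10; EF_G = 10+7 = 17
ES_H = 10; EF_H = 10+3 = 13
ES_I = 22; EF_I = 22+4 = 26
ES_J = max(EF_A=14, EF_E=18, EF_F=18, EF_G=17, EF_H=13, EF_I=26) = 26; EF_J = 26+12 = 38
Expected project duration μ = 38 weeks. Critical path: C → D → I → J.

Backward pass:
LF_J = 38; LS_J = 38−12 = 26
LF_I = LS_J = 26; LS_I = 26−4 = 22
LF_H = LS_J = 26; LS_H = 26−3 = 23
LF_G = LS_J = 26; LS_G = 26−7 = 19
LF_F = LS_J = 26; LS_F = 26−4 = 22
LF_E = LS_J = 26; LS_E = 26−4 = 22
LF_D = LS_I = 22; LS_D = 22−8 = 14
LF_C = LS_D = 14; LS_C = 14−14 = 0
LF_B = min(LS_D=14, LS_E=22, LS_G=19, LS_H=23) = 14; LS_B = 14−10 = 4
LF_A = min(LS_E=22, LS_F=22, LS_J=26) = 22; LS_A = 22−14 = 8
Slack_E = LS_E − ES_E = 22 − 14 = 8

8 weeks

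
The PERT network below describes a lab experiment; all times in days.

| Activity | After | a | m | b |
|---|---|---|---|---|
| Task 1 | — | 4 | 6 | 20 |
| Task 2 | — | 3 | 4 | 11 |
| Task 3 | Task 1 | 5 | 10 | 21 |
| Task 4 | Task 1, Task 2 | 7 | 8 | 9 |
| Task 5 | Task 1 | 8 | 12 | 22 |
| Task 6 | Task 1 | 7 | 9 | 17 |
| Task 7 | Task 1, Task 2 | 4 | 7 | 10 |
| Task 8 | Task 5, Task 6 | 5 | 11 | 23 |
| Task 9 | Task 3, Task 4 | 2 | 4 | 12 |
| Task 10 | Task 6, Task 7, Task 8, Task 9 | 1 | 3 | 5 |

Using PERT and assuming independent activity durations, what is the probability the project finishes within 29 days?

te_Task 1 = (4 + 4·6 + 20)/6 = 48/6 = 8; σ²_Task 1 = ((20−4)/6)² = 7.111
te_Task 2 = (3 + 4·4 + 11)/6 = 30/6 = 5; σ²_Task 2 = ((11−3)/6)² = 1.778
te_Task 3 = (5 + 4·10 + 21)/6 = 66/6 = 11; σ²_Task 3 = ((21−5)/6)² = 7.111
te_Task 4 = (7 + 4·8 + 9)/6 = 48/6 = 8; σ²_Task 4 = ((9−7)/6)² = 0.111
te_Task 5 = (8 + 4·12 + 22)/6 = 78/6 = 13; σ²_Task 5 = ((22−8)/6)² = 5.444
te_Task 6 = (7 + 4·9 + 17)/6 = 60/6 = 10; σ²_Task 6 = ((17−7)/6)² = 2.778
te_Task 7 = (4 + 4·7 + 10)/6 = 42/6 = 7; σ²_Task 7 = ((10−4)/6)² = 1.000
te_Task 8 = (5 + 4·11 + 23)/6 = 72/6 = 12; σ²_Task 8 = ((23−5)/6)² = 9.000
te_Task 9 = (2 + 4·4 + 12)/6 = 30/6 = 5; σ²_Task 9 = ((12−2)/6)² = 2.778
te_Task 10 = (1 + 4·3 + 5)/6 = 18/6 = 3; σ²_Task 10 = ((5−1)/6)² = 0.444

Forward pass:
ES_Task 1 = 0; EF_Task 1 = 8
ES_Task 2 = 0; EF_Task 2 = 5
ES_Task 3 = 8; EF_Task 3 = 8+11 = 19
ES_Task 4 = max(EF_Task 1=8, EF_Task 2=5) = 8; EF_Task 4 = 8+8 = 16
ES_Task 5 = 8; EF_Task 5 = 8+13 = 21
ES_Task 6 = 8; EF_Task 6 = 8+10 = 18
ES_Task 7 = max(EF_Task 1=8, EF_Task 2=5) = 8; EF_Task 7 = 8+7 = 15
ES_Task 8 = max(EF_Task 5=21, EF_Task 6=18) = 21; EF_Task 8 = 21+12 = 33
ES_Task 9 = max(EF_Task 3=19, EF_Task 4=16) = 19; EF_Task 9 = 19+5 = 24
ES_Task 10 = max(EF_Task 6=18, EF_Task 7=15, EF_Task 8=33, EF_Task 9=24) = 33; EF_Task 10 = 33+3 = 36
Expected project duration μ = 36 days. Critical path: Task 1 → Task 5 → Task 8 → Task 10.

Variance along critical path = 7.111 + 5.444 + 9.000 + 0.444 = 22.000; σ = √22.000 = 4.690 days.
Z = (29 − 36) / 4.690 = -1.492
P(T ≤ 29) = Φ(-1.492) ≈ 0.068

0.068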